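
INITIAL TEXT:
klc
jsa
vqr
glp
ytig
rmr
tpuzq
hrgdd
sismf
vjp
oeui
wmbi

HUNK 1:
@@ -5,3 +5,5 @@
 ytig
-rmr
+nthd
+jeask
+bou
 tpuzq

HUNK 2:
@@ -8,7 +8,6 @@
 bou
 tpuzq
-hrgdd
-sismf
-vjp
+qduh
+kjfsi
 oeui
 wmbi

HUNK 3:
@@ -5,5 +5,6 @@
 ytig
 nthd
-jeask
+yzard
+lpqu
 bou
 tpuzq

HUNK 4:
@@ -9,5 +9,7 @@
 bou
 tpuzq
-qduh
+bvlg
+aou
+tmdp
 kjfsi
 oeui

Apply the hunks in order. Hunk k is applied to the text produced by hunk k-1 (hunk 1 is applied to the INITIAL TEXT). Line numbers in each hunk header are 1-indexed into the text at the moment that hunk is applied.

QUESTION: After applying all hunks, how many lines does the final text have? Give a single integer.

Hunk 1: at line 5 remove [rmr] add [nthd,jeask,bou] -> 14 lines: klc jsa vqr glp ytig nthd jeask bou tpuzq hrgdd sismf vjp oeui wmbi
Hunk 2: at line 8 remove [hrgdd,sismf,vjp] add [qduh,kjfsi] -> 13 lines: klc jsa vqr glp ytig nthd jeask bou tpuzq qduh kjfsi oeui wmbi
Hunk 3: at line 5 remove [jeask] add [yzard,lpqu] -> 14 lines: klc jsa vqr glp ytig nthd yzard lpqu bou tpuzq qduh kjfsi oeui wmbi
Hunk 4: at line 9 remove [qduh] add [bvlg,aou,tmdp] -> 16 lines: klc jsa vqr glp ytig nthd yzard lpqu bou tpuzq bvlg aou tmdp kjfsi oeui wmbi
Final line count: 16

Answer: 16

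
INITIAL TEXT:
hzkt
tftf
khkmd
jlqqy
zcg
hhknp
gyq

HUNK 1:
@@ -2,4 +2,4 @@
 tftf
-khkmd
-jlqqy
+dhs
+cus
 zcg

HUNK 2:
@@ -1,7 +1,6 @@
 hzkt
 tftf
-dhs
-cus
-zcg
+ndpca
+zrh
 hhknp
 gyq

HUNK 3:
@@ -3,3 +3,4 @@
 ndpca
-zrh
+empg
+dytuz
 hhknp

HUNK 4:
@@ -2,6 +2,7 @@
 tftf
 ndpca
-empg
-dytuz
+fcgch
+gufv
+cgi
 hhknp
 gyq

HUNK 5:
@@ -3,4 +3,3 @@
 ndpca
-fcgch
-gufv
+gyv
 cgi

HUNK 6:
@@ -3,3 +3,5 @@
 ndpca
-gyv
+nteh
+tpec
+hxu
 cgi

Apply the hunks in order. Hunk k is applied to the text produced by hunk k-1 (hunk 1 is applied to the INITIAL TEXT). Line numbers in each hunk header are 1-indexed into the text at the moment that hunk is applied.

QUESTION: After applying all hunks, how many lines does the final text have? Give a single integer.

Answer: 9

Derivation:
Hunk 1: at line 2 remove [khkmd,jlqqy] add [dhs,cus] -> 7 lines: hzkt tftf dhs cus zcg hhknp gyq
Hunk 2: at line 1 remove [dhs,cus,zcg] add [ndpca,zrh] -> 6 lines: hzkt tftf ndpca zrh hhknp gyq
Hunk 3: at line 3 remove [zrh] add [empg,dytuz] -> 7 lines: hzkt tftf ndpca empg dytuz hhknp gyq
Hunk 4: at line 2 remove [empg,dytuz] add [fcgch,gufv,cgi] -> 8 lines: hzkt tftf ndpca fcgch gufv cgi hhknp gyq
Hunk 5: at line 3 remove [fcgch,gufv] add [gyv] -> 7 lines: hzkt tftf ndpca gyv cgi hhknp gyq
Hunk 6: at line 3 remove [gyv] add [nteh,tpec,hxu] -> 9 lines: hzkt tftf ndpca nteh tpec hxu cgi hhknp gyq
Final line count: 9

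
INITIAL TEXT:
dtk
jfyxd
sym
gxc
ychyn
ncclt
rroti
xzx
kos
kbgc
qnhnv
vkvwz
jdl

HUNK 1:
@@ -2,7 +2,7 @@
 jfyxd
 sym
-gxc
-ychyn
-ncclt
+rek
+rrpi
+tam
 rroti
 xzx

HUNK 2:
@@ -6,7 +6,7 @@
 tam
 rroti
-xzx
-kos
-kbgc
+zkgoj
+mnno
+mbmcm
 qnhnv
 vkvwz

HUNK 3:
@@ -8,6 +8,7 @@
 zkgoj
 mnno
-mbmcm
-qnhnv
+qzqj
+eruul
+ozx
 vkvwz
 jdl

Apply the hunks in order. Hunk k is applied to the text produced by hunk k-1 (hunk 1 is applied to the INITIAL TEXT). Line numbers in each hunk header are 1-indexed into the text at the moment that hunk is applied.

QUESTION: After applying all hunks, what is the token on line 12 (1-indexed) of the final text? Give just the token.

Answer: ozx

Derivation:
Hunk 1: at line 2 remove [gxc,ychyn,ncclt] add [rek,rrpi,tam] -> 13 lines: dtk jfyxd sym rek rrpi tam rroti xzx kos kbgc qnhnv vkvwz jdl
Hunk 2: at line 6 remove [xzx,kos,kbgc] add [zkgoj,mnno,mbmcm] -> 13 lines: dtk jfyxd sym rek rrpi tam rroti zkgoj mnno mbmcm qnhnv vkvwz jdl
Hunk 3: at line 8 remove [mbmcm,qnhnv] add [qzqj,eruul,ozx] -> 14 lines: dtk jfyxd sym rek rrpi tam rroti zkgoj mnno qzqj eruul ozx vkvwz jdl
Final line 12: ozx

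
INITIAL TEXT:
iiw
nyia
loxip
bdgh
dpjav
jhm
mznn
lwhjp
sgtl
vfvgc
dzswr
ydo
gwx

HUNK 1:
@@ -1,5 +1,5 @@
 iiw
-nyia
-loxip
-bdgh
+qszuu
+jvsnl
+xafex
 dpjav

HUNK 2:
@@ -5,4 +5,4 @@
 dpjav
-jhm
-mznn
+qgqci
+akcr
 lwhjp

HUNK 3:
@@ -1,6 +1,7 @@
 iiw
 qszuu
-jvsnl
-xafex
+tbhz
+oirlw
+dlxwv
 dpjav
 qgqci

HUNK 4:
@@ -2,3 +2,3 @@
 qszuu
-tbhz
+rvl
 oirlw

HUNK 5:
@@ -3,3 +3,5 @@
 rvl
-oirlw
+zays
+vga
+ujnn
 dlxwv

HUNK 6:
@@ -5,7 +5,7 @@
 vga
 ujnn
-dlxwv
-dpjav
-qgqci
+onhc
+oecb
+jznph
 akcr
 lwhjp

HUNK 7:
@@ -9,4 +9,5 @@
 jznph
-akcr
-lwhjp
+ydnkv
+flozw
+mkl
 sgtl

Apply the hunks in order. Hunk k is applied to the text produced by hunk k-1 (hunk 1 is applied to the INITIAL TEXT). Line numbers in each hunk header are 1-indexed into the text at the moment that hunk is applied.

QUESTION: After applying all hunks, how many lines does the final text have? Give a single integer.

Answer: 17

Derivation:
Hunk 1: at line 1 remove [nyia,loxip,bdgh] add [qszuu,jvsnl,xafex] -> 13 lines: iiw qszuu jvsnl xafex dpjav jhm mznn lwhjp sgtl vfvgc dzswr ydo gwx
Hunk 2: at line 5 remove [jhm,mznn] add [qgqci,akcr] -> 13 lines: iiw qszuu jvsnl xafex dpjav qgqci akcr lwhjp sgtl vfvgc dzswr ydo gwx
Hunk 3: at line 1 remove [jvsnl,xafex] add [tbhz,oirlw,dlxwv] -> 14 lines: iiw qszuu tbhz oirlw dlxwv dpjav qgqci akcr lwhjp sgtl vfvgc dzswr ydo gwx
Hunk 4: at line 2 remove [tbhz] add [rvl] -> 14 lines: iiw qszuu rvl oirlw dlxwv dpjav qgqci akcr lwhjp sgtl vfvgc dzswr ydo gwx
Hunk 5: at line 3 remove [oirlw] add [zays,vga,ujnn] -> 16 lines: iiw qszuu rvl zays vga ujnn dlxwv dpjav qgqci akcr lwhjp sgtl vfvgc dzswr ydo gwx
Hunk 6: at line 5 remove [dlxwv,dpjav,qgqci] add [onhc,oecb,jznph] -> 16 lines: iiw qszuu rvl zays vga ujnn onhc oecb jznph akcr lwhjp sgtl vfvgc dzswr ydo gwx
Hunk 7: at line 9 remove [akcr,lwhjp] add [ydnkv,flozw,mkl] -> 17 lines: iiw qszuu rvl zays vga ujnn onhc oecb jznph ydnkv flozw mkl sgtl vfvgc dzswr ydo gwx
Final line count: 17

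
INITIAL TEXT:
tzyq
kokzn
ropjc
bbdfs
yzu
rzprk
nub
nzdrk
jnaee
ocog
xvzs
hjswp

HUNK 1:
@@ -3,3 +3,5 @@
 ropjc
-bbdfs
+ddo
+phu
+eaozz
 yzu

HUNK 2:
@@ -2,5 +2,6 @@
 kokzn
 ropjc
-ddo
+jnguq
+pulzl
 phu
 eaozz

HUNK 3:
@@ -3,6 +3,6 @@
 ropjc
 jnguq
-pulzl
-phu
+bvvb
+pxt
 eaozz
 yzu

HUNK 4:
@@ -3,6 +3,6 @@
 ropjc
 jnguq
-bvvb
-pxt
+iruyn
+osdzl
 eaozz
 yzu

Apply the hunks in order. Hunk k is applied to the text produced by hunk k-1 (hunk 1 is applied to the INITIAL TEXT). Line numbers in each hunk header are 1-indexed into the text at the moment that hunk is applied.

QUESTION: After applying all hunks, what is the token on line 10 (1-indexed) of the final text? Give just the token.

Hunk 1: at line 3 remove [bbdfs] add [ddo,phu,eaozz] -> 14 lines: tzyq kokzn ropjc ddo phu eaozz yzu rzprk nub nzdrk jnaee ocog xvzs hjswp
Hunk 2: at line 2 remove [ddo] add [jnguq,pulzl] -> 15 lines: tzyq kokzn ropjc jnguq pulzl phu eaozz yzu rzprk nub nzdrk jnaee ocog xvzs hjswp
Hunk 3: at line 3 remove [pulzl,phu] add [bvvb,pxt] -> 15 lines: tzyq kokzn ropjc jnguq bvvb pxt eaozz yzu rzprk nub nzdrk jnaee ocog xvzs hjswp
Hunk 4: at line 3 remove [bvvb,pxt] add [iruyn,osdzl] -> 15 lines: tzyq kokzn ropjc jnguq iruyn osdzl eaozz yzu rzprk nub nzdrk jnaee ocog xvzs hjswp
Final line 10: nub

Answer: nub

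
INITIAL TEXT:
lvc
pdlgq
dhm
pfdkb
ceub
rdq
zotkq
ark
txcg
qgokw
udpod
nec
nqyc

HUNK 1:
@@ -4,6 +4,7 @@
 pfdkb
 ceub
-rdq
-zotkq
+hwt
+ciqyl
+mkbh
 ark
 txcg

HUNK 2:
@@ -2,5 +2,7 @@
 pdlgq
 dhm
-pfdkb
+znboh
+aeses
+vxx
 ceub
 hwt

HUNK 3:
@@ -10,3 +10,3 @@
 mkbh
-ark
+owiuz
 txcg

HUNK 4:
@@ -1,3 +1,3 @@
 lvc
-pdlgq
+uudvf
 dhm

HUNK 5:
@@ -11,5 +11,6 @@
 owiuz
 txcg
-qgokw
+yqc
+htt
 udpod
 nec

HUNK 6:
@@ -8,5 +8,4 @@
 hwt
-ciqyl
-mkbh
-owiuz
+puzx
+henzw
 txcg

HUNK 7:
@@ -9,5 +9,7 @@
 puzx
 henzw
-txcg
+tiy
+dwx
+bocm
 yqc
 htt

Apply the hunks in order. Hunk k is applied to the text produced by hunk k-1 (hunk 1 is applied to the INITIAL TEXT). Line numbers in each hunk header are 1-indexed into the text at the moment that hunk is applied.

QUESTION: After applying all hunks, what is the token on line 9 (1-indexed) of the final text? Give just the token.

Hunk 1: at line 4 remove [rdq,zotkq] add [hwt,ciqyl,mkbh] -> 14 lines: lvc pdlgq dhm pfdkb ceub hwt ciqyl mkbh ark txcg qgokw udpod nec nqyc
Hunk 2: at line 2 remove [pfdkb] add [znboh,aeses,vxx] -> 16 lines: lvc pdlgq dhm znboh aeses vxx ceub hwt ciqyl mkbh ark txcg qgokw udpod nec nqyc
Hunk 3: at line 10 remove [ark] add [owiuz] -> 16 lines: lvc pdlgq dhm znboh aeses vxx ceub hwt ciqyl mkbh owiuz txcg qgokw udpod nec nqyc
Hunk 4: at line 1 remove [pdlgq] add [uudvf] -> 16 lines: lvc uudvf dhm znboh aeses vxx ceub hwt ciqyl mkbh owiuz txcg qgokw udpod nec nqyc
Hunk 5: at line 11 remove [qgokw] add [yqc,htt] -> 17 lines: lvc uudvf dhm znboh aeses vxx ceub hwt ciqyl mkbh owiuz txcg yqc htt udpod nec nqyc
Hunk 6: at line 8 remove [ciqyl,mkbh,owiuz] add [puzx,henzw] -> 16 lines: lvc uudvf dhm znboh aeses vxx ceub hwt puzx henzw txcg yqc htt udpod nec nqyc
Hunk 7: at line 9 remove [txcg] add [tiy,dwx,bocm] -> 18 lines: lvc uudvf dhm znboh aeses vxx ceub hwt puzx henzw tiy dwx bocm yqc htt udpod nec nqyc
Final line 9: puzx

Answer: puzx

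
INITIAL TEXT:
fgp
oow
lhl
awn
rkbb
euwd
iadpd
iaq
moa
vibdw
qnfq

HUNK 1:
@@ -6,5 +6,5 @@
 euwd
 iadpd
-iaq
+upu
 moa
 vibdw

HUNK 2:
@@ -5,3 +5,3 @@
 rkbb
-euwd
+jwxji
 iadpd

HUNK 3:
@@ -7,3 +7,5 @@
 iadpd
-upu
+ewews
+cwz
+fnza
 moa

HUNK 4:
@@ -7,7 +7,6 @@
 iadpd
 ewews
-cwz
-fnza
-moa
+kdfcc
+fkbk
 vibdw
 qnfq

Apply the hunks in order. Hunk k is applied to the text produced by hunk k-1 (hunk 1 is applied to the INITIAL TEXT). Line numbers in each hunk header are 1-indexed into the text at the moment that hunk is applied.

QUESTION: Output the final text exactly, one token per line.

Answer: fgp
oow
lhl
awn
rkbb
jwxji
iadpd
ewews
kdfcc
fkbk
vibdw
qnfq

Derivation:
Hunk 1: at line 6 remove [iaq] add [upu] -> 11 lines: fgp oow lhl awn rkbb euwd iadpd upu moa vibdw qnfq
Hunk 2: at line 5 remove [euwd] add [jwxji] -> 11 lines: fgp oow lhl awn rkbb jwxji iadpd upu moa vibdw qnfq
Hunk 3: at line 7 remove [upu] add [ewews,cwz,fnza] -> 13 lines: fgp oow lhl awn rkbb jwxji iadpd ewews cwz fnza moa vibdw qnfq
Hunk 4: at line 7 remove [cwz,fnza,moa] add [kdfcc,fkbk] -> 12 lines: fgp oow lhl awn rkbb jwxji iadpd ewews kdfcc fkbk vibdw qnfq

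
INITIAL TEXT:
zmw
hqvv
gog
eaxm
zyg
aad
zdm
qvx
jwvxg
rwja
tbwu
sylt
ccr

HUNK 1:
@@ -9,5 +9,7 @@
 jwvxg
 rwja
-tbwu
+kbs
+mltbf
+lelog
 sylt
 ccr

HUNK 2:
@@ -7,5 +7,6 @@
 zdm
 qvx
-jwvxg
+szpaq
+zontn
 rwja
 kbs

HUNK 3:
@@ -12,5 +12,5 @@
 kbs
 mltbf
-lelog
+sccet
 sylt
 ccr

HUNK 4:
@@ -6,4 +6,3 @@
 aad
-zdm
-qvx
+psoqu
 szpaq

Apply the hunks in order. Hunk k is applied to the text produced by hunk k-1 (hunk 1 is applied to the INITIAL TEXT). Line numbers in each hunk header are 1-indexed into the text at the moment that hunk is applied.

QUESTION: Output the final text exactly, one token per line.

Hunk 1: at line 9 remove [tbwu] add [kbs,mltbf,lelog] -> 15 lines: zmw hqvv gog eaxm zyg aad zdm qvx jwvxg rwja kbs mltbf lelog sylt ccr
Hunk 2: at line 7 remove [jwvxg] add [szpaq,zontn] -> 16 lines: zmw hqvv gog eaxm zyg aad zdm qvx szpaq zontn rwja kbs mltbf lelog sylt ccr
Hunk 3: at line 12 remove [lelog] add [sccet] -> 16 lines: zmw hqvv gog eaxm zyg aad zdm qvx szpaq zontn rwja kbs mltbf sccet sylt ccr
Hunk 4: at line 6 remove [zdm,qvx] add [psoqu] -> 15 lines: zmw hqvv gog eaxm zyg aad psoqu szpaq zontn rwja kbs mltbf sccet sylt ccr

Answer: zmw
hqvv
gog
eaxm
zyg
aad
psoqu
szpaq
zontn
rwja
kbs
mltbf
sccet
sylt
ccr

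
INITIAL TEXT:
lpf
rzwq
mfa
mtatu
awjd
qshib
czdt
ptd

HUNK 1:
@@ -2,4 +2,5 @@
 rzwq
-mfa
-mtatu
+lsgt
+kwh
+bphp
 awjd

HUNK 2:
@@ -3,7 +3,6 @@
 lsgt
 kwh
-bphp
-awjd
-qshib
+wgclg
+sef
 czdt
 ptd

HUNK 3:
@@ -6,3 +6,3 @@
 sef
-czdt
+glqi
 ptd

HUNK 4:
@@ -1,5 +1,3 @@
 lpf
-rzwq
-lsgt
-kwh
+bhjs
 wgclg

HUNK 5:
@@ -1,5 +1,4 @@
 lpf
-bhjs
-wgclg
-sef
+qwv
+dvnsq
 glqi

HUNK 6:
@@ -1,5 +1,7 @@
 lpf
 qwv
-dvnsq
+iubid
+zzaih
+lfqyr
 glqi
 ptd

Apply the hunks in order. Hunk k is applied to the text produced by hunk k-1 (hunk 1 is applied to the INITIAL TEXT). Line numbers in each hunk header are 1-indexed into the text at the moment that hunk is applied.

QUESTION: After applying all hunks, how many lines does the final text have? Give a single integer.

Hunk 1: at line 2 remove [mfa,mtatu] add [lsgt,kwh,bphp] -> 9 lines: lpf rzwq lsgt kwh bphp awjd qshib czdt ptd
Hunk 2: at line 3 remove [bphp,awjd,qshib] add [wgclg,sef] -> 8 lines: lpf rzwq lsgt kwh wgclg sef czdt ptd
Hunk 3: at line 6 remove [czdt] add [glqi] -> 8 lines: lpf rzwq lsgt kwh wgclg sef glqi ptd
Hunk 4: at line 1 remove [rzwq,lsgt,kwh] add [bhjs] -> 6 lines: lpf bhjs wgclg sef glqi ptd
Hunk 5: at line 1 remove [bhjs,wgclg,sef] add [qwv,dvnsq] -> 5 lines: lpf qwv dvnsq glqi ptd
Hunk 6: at line 1 remove [dvnsq] add [iubid,zzaih,lfqyr] -> 7 lines: lpf qwv iubid zzaih lfqyr glqi ptd
Final line count: 7

Answer: 7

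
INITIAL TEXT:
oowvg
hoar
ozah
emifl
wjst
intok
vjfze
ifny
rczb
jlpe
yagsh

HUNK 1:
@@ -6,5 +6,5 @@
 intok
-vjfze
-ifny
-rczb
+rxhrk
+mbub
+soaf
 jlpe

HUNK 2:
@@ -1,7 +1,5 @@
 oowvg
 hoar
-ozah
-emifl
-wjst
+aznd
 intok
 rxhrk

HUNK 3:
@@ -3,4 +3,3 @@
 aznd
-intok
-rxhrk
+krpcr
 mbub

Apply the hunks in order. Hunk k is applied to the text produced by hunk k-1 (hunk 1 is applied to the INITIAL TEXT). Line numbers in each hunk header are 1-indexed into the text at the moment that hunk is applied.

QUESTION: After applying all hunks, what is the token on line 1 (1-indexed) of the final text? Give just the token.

Answer: oowvg

Derivation:
Hunk 1: at line 6 remove [vjfze,ifny,rczb] add [rxhrk,mbub,soaf] -> 11 lines: oowvg hoar ozah emifl wjst intok rxhrk mbub soaf jlpe yagsh
Hunk 2: at line 1 remove [ozah,emifl,wjst] add [aznd] -> 9 lines: oowvg hoar aznd intok rxhrk mbub soaf jlpe yagsh
Hunk 3: at line 3 remove [intok,rxhrk] add [krpcr] -> 8 lines: oowvg hoar aznd krpcr mbub soaf jlpe yagsh
Final line 1: oowvg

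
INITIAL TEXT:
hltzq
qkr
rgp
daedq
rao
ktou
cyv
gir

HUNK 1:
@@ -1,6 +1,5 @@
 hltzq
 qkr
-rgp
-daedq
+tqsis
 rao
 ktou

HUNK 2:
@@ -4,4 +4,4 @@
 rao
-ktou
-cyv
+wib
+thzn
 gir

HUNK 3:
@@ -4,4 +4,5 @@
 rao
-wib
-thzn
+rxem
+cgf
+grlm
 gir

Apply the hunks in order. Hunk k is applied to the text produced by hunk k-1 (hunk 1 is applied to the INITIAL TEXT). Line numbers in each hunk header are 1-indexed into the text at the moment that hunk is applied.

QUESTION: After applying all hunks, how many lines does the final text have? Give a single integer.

Hunk 1: at line 1 remove [rgp,daedq] add [tqsis] -> 7 lines: hltzq qkr tqsis rao ktou cyv gir
Hunk 2: at line 4 remove [ktou,cyv] add [wib,thzn] -> 7 lines: hltzq qkr tqsis rao wib thzn gir
Hunk 3: at line 4 remove [wib,thzn] add [rxem,cgf,grlm] -> 8 lines: hltzq qkr tqsis rao rxem cgf grlm gir
Final line count: 8

Answer: 8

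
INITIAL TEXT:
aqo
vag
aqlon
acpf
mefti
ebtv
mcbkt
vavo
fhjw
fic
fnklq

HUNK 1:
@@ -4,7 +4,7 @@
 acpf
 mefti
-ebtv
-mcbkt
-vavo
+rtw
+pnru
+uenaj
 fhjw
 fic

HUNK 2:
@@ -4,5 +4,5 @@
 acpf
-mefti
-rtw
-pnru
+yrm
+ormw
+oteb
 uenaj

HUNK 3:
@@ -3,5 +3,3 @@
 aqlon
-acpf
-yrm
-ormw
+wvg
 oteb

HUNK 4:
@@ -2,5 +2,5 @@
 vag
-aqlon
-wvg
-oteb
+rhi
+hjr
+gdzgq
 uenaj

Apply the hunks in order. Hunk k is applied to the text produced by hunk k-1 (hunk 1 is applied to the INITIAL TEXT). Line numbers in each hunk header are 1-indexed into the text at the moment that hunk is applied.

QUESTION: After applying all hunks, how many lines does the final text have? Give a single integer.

Hunk 1: at line 4 remove [ebtv,mcbkt,vavo] add [rtw,pnru,uenaj] -> 11 lines: aqo vag aqlon acpf mefti rtw pnru uenaj fhjw fic fnklq
Hunk 2: at line 4 remove [mefti,rtw,pnru] add [yrm,ormw,oteb] -> 11 lines: aqo vag aqlon acpf yrm ormw oteb uenaj fhjw fic fnklq
Hunk 3: at line 3 remove [acpf,yrm,ormw] add [wvg] -> 9 lines: aqo vag aqlon wvg oteb uenaj fhjw fic fnklq
Hunk 4: at line 2 remove [aqlon,wvg,oteb] add [rhi,hjr,gdzgq] -> 9 lines: aqo vag rhi hjr gdzgq uenaj fhjw fic fnklq
Final line count: 9

Answer: 9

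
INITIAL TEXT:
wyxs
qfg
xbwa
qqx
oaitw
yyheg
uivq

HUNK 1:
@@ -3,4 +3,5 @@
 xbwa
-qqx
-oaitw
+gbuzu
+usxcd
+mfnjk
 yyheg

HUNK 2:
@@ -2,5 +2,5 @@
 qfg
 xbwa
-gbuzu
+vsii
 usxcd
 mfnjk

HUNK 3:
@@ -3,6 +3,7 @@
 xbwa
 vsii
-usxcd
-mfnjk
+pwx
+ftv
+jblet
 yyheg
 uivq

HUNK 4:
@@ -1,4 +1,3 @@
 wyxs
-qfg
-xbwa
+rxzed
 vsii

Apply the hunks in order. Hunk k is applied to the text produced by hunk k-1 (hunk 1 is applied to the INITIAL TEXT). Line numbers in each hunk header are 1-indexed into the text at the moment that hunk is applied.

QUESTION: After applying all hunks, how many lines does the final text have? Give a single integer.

Answer: 8

Derivation:
Hunk 1: at line 3 remove [qqx,oaitw] add [gbuzu,usxcd,mfnjk] -> 8 lines: wyxs qfg xbwa gbuzu usxcd mfnjk yyheg uivq
Hunk 2: at line 2 remove [gbuzu] add [vsii] -> 8 lines: wyxs qfg xbwa vsii usxcd mfnjk yyheg uivq
Hunk 3: at line 3 remove [usxcd,mfnjk] add [pwx,ftv,jblet] -> 9 lines: wyxs qfg xbwa vsii pwx ftv jblet yyheg uivq
Hunk 4: at line 1 remove [qfg,xbwa] add [rxzed] -> 8 lines: wyxs rxzed vsii pwx ftv jblet yyheg uivq
Final line count: 8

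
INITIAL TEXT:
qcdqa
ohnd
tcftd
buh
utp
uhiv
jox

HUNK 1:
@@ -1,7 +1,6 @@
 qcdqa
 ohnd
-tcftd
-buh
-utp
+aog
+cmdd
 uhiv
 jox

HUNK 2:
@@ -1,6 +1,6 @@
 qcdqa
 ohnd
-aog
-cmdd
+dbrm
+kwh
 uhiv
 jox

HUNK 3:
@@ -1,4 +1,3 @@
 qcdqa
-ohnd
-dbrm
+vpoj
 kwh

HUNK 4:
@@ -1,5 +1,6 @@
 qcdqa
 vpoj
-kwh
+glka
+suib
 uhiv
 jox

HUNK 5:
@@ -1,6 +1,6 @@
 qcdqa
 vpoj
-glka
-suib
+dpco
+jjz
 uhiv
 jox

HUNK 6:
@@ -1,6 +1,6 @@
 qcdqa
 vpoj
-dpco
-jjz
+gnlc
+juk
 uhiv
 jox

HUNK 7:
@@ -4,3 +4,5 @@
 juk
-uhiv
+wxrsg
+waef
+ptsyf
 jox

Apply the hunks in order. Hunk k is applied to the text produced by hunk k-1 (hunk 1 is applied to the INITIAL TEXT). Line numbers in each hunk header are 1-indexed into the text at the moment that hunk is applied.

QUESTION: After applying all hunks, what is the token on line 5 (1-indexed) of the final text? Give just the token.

Hunk 1: at line 1 remove [tcftd,buh,utp] add [aog,cmdd] -> 6 lines: qcdqa ohnd aog cmdd uhiv jox
Hunk 2: at line 1 remove [aog,cmdd] add [dbrm,kwh] -> 6 lines: qcdqa ohnd dbrm kwh uhiv jox
Hunk 3: at line 1 remove [ohnd,dbrm] add [vpoj] -> 5 lines: qcdqa vpoj kwh uhiv jox
Hunk 4: at line 1 remove [kwh] add [glka,suib] -> 6 lines: qcdqa vpoj glka suib uhiv jox
Hunk 5: at line 1 remove [glka,suib] add [dpco,jjz] -> 6 lines: qcdqa vpoj dpco jjz uhiv jox
Hunk 6: at line 1 remove [dpco,jjz] add [gnlc,juk] -> 6 lines: qcdqa vpoj gnlc juk uhiv jox
Hunk 7: at line 4 remove [uhiv] add [wxrsg,waef,ptsyf] -> 8 lines: qcdqa vpoj gnlc juk wxrsg waef ptsyf jox
Final line 5: wxrsg

Answer: wxrsg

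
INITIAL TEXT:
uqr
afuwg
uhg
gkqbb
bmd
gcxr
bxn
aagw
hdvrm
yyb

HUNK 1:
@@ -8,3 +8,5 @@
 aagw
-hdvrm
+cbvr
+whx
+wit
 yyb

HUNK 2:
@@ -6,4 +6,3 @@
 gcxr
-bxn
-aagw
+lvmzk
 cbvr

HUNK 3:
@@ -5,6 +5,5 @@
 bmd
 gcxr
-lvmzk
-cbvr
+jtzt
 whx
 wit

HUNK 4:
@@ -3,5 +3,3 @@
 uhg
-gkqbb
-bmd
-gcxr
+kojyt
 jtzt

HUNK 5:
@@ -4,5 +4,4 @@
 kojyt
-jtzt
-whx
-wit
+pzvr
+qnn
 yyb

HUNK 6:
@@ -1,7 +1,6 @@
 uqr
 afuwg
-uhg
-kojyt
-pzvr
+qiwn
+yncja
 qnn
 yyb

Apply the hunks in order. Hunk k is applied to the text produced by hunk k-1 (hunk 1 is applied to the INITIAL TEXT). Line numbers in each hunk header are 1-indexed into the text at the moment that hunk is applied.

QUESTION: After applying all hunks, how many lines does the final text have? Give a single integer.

Hunk 1: at line 8 remove [hdvrm] add [cbvr,whx,wit] -> 12 lines: uqr afuwg uhg gkqbb bmd gcxr bxn aagw cbvr whx wit yyb
Hunk 2: at line 6 remove [bxn,aagw] add [lvmzk] -> 11 lines: uqr afuwg uhg gkqbb bmd gcxr lvmzk cbvr whx wit yyb
Hunk 3: at line 5 remove [lvmzk,cbvr] add [jtzt] -> 10 lines: uqr afuwg uhg gkqbb bmd gcxr jtzt whx wit yyb
Hunk 4: at line 3 remove [gkqbb,bmd,gcxr] add [kojyt] -> 8 lines: uqr afuwg uhg kojyt jtzt whx wit yyb
Hunk 5: at line 4 remove [jtzt,whx,wit] add [pzvr,qnn] -> 7 lines: uqr afuwg uhg kojyt pzvr qnn yyb
Hunk 6: at line 1 remove [uhg,kojyt,pzvr] add [qiwn,yncja] -> 6 lines: uqr afuwg qiwn yncja qnn yyb
Final line count: 6

Answer: 6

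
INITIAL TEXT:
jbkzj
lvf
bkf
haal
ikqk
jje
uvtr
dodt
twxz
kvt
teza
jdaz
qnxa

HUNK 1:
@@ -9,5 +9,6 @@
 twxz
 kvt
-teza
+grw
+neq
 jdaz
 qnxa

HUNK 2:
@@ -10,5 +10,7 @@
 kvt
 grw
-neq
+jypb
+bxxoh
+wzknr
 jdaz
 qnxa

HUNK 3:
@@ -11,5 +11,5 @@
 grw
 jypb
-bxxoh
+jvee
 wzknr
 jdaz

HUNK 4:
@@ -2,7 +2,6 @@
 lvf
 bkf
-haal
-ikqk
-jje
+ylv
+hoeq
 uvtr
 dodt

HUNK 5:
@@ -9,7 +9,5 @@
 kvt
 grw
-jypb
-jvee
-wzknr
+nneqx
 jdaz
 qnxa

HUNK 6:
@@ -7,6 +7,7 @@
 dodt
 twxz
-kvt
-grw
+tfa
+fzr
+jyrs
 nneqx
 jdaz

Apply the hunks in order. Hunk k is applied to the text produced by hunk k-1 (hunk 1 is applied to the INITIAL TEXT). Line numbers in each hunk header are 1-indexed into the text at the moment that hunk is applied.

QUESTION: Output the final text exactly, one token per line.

Hunk 1: at line 9 remove [teza] add [grw,neq] -> 14 lines: jbkzj lvf bkf haal ikqk jje uvtr dodt twxz kvt grw neq jdaz qnxa
Hunk 2: at line 10 remove [neq] add [jypb,bxxoh,wzknr] -> 16 lines: jbkzj lvf bkf haal ikqk jje uvtr dodt twxz kvt grw jypb bxxoh wzknr jdaz qnxa
Hunk 3: at line 11 remove [bxxoh] add [jvee] -> 16 lines: jbkzj lvf bkf haal ikqk jje uvtr dodt twxz kvt grw jypb jvee wzknr jdaz qnxa
Hunk 4: at line 2 remove [haal,ikqk,jje] add [ylv,hoeq] -> 15 lines: jbkzj lvf bkf ylv hoeq uvtr dodt twxz kvt grw jypb jvee wzknr jdaz qnxa
Hunk 5: at line 9 remove [jypb,jvee,wzknr] add [nneqx] -> 13 lines: jbkzj lvf bkf ylv hoeq uvtr dodt twxz kvt grw nneqx jdaz qnxa
Hunk 6: at line 7 remove [kvt,grw] add [tfa,fzr,jyrs] -> 14 lines: jbkzj lvf bkf ylv hoeq uvtr dodt twxz tfa fzr jyrs nneqx jdaz qnxa

Answer: jbkzj
lvf
bkf
ylv
hoeq
uvtr
dodt
twxz
tfa
fzr
jyrs
nneqx
jdaz
qnxa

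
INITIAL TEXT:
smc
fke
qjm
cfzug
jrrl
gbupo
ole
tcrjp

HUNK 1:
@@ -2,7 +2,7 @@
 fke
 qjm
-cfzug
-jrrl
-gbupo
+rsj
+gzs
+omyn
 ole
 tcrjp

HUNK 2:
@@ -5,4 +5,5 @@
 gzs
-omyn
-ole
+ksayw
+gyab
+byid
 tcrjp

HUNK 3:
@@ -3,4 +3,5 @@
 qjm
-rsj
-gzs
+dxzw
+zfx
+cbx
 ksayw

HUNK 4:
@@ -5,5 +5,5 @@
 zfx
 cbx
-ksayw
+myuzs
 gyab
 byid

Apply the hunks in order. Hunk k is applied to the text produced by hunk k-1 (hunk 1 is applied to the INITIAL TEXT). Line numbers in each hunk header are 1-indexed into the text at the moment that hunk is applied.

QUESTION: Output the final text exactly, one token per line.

Hunk 1: at line 2 remove [cfzug,jrrl,gbupo] add [rsj,gzs,omyn] -> 8 lines: smc fke qjm rsj gzs omyn ole tcrjp
Hunk 2: at line 5 remove [omyn,ole] add [ksayw,gyab,byid] -> 9 lines: smc fke qjm rsj gzs ksayw gyab byid tcrjp
Hunk 3: at line 3 remove [rsj,gzs] add [dxzw,zfx,cbx] -> 10 lines: smc fke qjm dxzw zfx cbx ksayw gyab byid tcrjp
Hunk 4: at line 5 remove [ksayw] add [myuzs] -> 10 lines: smc fke qjm dxzw zfx cbx myuzs gyab byid tcrjp

Answer: smc
fke
qjm
dxzw
zfx
cbx
myuzs
gyab
byid
tcrjp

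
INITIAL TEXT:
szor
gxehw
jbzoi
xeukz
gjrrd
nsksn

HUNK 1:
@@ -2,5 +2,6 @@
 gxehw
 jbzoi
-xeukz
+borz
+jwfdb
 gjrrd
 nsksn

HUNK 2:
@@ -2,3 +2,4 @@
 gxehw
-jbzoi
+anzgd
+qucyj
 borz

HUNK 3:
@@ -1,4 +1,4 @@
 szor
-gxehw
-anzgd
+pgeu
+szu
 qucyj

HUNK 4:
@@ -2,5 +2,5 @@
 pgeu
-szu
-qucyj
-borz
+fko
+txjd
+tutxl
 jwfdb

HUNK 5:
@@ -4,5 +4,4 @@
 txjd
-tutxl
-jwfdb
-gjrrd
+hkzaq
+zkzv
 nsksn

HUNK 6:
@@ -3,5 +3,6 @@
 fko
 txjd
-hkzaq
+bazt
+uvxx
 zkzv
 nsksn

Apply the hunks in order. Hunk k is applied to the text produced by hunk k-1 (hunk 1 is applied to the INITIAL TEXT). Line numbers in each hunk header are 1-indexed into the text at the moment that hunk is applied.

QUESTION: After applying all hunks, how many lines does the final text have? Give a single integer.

Hunk 1: at line 2 remove [xeukz] add [borz,jwfdb] -> 7 lines: szor gxehw jbzoi borz jwfdb gjrrd nsksn
Hunk 2: at line 2 remove [jbzoi] add [anzgd,qucyj] -> 8 lines: szor gxehw anzgd qucyj borz jwfdb gjrrd nsksn
Hunk 3: at line 1 remove [gxehw,anzgd] add [pgeu,szu] -> 8 lines: szor pgeu szu qucyj borz jwfdb gjrrd nsksn
Hunk 4: at line 2 remove [szu,qucyj,borz] add [fko,txjd,tutxl] -> 8 lines: szor pgeu fko txjd tutxl jwfdb gjrrd nsksn
Hunk 5: at line 4 remove [tutxl,jwfdb,gjrrd] add [hkzaq,zkzv] -> 7 lines: szor pgeu fko txjd hkzaq zkzv nsksn
Hunk 6: at line 3 remove [hkzaq] add [bazt,uvxx] -> 8 lines: szor pgeu fko txjd bazt uvxx zkzv nsksn
Final line count: 8

Answer: 8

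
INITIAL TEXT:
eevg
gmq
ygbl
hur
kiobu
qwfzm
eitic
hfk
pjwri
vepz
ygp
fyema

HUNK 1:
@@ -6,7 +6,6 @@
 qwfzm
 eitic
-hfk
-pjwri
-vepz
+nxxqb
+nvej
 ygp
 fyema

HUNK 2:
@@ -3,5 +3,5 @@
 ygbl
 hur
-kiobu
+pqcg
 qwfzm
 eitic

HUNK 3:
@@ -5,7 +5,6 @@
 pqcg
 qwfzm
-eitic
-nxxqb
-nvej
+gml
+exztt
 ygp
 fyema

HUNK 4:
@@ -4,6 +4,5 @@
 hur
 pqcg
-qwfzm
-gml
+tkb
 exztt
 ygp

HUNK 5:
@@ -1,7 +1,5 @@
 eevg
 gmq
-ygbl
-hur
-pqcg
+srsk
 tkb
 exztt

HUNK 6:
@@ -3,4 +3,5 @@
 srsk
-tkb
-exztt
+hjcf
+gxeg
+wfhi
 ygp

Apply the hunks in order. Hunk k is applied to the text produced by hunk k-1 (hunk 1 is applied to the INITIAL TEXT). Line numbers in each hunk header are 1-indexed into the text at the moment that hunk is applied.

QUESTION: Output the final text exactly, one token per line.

Hunk 1: at line 6 remove [hfk,pjwri,vepz] add [nxxqb,nvej] -> 11 lines: eevg gmq ygbl hur kiobu qwfzm eitic nxxqb nvej ygp fyema
Hunk 2: at line 3 remove [kiobu] add [pqcg] -> 11 lines: eevg gmq ygbl hur pqcg qwfzm eitic nxxqb nvej ygp fyema
Hunk 3: at line 5 remove [eitic,nxxqb,nvej] add [gml,exztt] -> 10 lines: eevg gmq ygbl hur pqcg qwfzm gml exztt ygp fyema
Hunk 4: at line 4 remove [qwfzm,gml] add [tkb] -> 9 lines: eevg gmq ygbl hur pqcg tkb exztt ygp fyema
Hunk 5: at line 1 remove [ygbl,hur,pqcg] add [srsk] -> 7 lines: eevg gmq srsk tkb exztt ygp fyema
Hunk 6: at line 3 remove [tkb,exztt] add [hjcf,gxeg,wfhi] -> 8 lines: eevg gmq srsk hjcf gxeg wfhi ygp fyema

Answer: eevg
gmq
srsk
hjcf
gxeg
wfhi
ygp
fyema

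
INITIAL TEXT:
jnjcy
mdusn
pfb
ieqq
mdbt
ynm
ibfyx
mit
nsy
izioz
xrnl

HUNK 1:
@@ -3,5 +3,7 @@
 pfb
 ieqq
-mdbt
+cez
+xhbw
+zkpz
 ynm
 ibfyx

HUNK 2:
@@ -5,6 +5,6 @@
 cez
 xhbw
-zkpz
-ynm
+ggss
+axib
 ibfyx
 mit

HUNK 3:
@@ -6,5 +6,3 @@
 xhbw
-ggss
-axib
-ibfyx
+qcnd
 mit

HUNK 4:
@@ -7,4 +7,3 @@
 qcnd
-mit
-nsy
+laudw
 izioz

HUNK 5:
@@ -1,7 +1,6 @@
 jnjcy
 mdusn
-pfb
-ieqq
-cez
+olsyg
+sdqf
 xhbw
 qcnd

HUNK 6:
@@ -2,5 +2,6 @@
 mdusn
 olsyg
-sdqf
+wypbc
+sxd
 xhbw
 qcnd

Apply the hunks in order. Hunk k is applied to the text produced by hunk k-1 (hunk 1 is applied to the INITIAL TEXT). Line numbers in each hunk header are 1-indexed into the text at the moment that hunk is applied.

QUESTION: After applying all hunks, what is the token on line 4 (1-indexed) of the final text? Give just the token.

Answer: wypbc

Derivation:
Hunk 1: at line 3 remove [mdbt] add [cez,xhbw,zkpz] -> 13 lines: jnjcy mdusn pfb ieqq cez xhbw zkpz ynm ibfyx mit nsy izioz xrnl
Hunk 2: at line 5 remove [zkpz,ynm] add [ggss,axib] -> 13 lines: jnjcy mdusn pfb ieqq cez xhbw ggss axib ibfyx mit nsy izioz xrnl
Hunk 3: at line 6 remove [ggss,axib,ibfyx] add [qcnd] -> 11 lines: jnjcy mdusn pfb ieqq cez xhbw qcnd mit nsy izioz xrnl
Hunk 4: at line 7 remove [mit,nsy] add [laudw] -> 10 lines: jnjcy mdusn pfb ieqq cez xhbw qcnd laudw izioz xrnl
Hunk 5: at line 1 remove [pfb,ieqq,cez] add [olsyg,sdqf] -> 9 lines: jnjcy mdusn olsyg sdqf xhbw qcnd laudw izioz xrnl
Hunk 6: at line 2 remove [sdqf] add [wypbc,sxd] -> 10 lines: jnjcy mdusn olsyg wypbc sxd xhbw qcnd laudw izioz xrnl
Final line 4: wypbc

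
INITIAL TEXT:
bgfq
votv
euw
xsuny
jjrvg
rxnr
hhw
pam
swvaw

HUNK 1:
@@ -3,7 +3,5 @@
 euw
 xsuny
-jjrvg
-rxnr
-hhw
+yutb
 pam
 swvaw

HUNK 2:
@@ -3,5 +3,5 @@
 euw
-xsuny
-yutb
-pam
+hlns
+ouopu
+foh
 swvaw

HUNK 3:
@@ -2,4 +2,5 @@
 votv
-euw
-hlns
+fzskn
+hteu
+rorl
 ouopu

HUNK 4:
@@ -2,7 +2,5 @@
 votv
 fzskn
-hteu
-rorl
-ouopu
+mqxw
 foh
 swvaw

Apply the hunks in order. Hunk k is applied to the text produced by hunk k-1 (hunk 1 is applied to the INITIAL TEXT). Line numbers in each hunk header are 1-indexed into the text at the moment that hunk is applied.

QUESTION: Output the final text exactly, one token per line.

Hunk 1: at line 3 remove [jjrvg,rxnr,hhw] add [yutb] -> 7 lines: bgfq votv euw xsuny yutb pam swvaw
Hunk 2: at line 3 remove [xsuny,yutb,pam] add [hlns,ouopu,foh] -> 7 lines: bgfq votv euw hlns ouopu foh swvaw
Hunk 3: at line 2 remove [euw,hlns] add [fzskn,hteu,rorl] -> 8 lines: bgfq votv fzskn hteu rorl ouopu foh swvaw
Hunk 4: at line 2 remove [hteu,rorl,ouopu] add [mqxw] -> 6 lines: bgfq votv fzskn mqxw foh swvaw

Answer: bgfq
votv
fzskn
mqxw
foh
swvaw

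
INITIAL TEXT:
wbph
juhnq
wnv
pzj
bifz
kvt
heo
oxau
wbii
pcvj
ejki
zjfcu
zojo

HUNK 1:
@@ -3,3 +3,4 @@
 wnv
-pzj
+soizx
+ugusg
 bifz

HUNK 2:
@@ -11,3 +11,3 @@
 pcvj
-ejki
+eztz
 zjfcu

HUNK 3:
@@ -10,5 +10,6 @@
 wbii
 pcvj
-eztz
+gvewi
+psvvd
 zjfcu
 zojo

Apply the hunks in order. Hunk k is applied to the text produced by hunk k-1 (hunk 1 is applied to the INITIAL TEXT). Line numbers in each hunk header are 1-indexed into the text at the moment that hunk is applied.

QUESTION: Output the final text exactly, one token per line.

Hunk 1: at line 3 remove [pzj] add [soizx,ugusg] -> 14 lines: wbph juhnq wnv soizx ugusg bifz kvt heo oxau wbii pcvj ejki zjfcu zojo
Hunk 2: at line 11 remove [ejki] add [eztz] -> 14 lines: wbph juhnq wnv soizx ugusg bifz kvt heo oxau wbii pcvj eztz zjfcu zojo
Hunk 3: at line 10 remove [eztz] add [gvewi,psvvd] -> 15 lines: wbph juhnq wnv soizx ugusg bifz kvt heo oxau wbii pcvj gvewi psvvd zjfcu zojo

Answer: wbph
juhnq
wnv
soizx
ugusg
bifz
kvt
heo
oxau
wbii
pcvj
gvewi
psvvd
zjfcu
zojo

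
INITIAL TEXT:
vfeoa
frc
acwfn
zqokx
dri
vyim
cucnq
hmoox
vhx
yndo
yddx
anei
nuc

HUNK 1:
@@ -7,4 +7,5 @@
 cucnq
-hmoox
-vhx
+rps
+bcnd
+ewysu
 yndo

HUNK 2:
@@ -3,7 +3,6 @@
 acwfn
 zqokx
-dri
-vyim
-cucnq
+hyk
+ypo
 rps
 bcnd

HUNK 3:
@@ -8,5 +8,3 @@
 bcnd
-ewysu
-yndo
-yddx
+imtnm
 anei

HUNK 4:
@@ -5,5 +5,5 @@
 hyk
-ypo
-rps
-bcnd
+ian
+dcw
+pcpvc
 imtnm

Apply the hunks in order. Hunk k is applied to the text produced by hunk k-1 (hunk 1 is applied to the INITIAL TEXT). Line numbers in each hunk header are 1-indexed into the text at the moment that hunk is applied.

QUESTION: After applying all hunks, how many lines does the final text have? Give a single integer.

Hunk 1: at line 7 remove [hmoox,vhx] add [rps,bcnd,ewysu] -> 14 lines: vfeoa frc acwfn zqokx dri vyim cucnq rps bcnd ewysu yndo yddx anei nuc
Hunk 2: at line 3 remove [dri,vyim,cucnq] add [hyk,ypo] -> 13 lines: vfeoa frc acwfn zqokx hyk ypo rps bcnd ewysu yndo yddx anei nuc
Hunk 3: at line 8 remove [ewysu,yndo,yddx] add [imtnm] -> 11 lines: vfeoa frc acwfn zqokx hyk ypo rps bcnd imtnm anei nuc
Hunk 4: at line 5 remove [ypo,rps,bcnd] add [ian,dcw,pcpvc] -> 11 lines: vfeoa frc acwfn zqokx hyk ian dcw pcpvc imtnm anei nuc
Final line count: 11

Answer: 11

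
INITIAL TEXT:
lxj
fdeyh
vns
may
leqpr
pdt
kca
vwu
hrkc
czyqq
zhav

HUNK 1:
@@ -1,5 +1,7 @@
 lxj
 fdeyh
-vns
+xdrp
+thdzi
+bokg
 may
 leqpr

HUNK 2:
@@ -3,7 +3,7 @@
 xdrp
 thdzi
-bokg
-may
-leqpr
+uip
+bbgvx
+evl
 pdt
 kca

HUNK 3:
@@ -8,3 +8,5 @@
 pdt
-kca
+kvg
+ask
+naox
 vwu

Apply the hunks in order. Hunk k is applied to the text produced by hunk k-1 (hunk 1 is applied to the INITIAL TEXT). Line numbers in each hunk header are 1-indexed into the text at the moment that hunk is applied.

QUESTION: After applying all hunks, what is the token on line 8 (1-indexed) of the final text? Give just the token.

Hunk 1: at line 1 remove [vns] add [xdrp,thdzi,bokg] -> 13 lines: lxj fdeyh xdrp thdzi bokg may leqpr pdt kca vwu hrkc czyqq zhav
Hunk 2: at line 3 remove [bokg,may,leqpr] add [uip,bbgvx,evl] -> 13 lines: lxj fdeyh xdrp thdzi uip bbgvx evl pdt kca vwu hrkc czyqq zhav
Hunk 3: at line 8 remove [kca] add [kvg,ask,naox] -> 15 lines: lxj fdeyh xdrp thdzi uip bbgvx evl pdt kvg ask naox vwu hrkc czyqq zhav
Final line 8: pdt

Answer: pdt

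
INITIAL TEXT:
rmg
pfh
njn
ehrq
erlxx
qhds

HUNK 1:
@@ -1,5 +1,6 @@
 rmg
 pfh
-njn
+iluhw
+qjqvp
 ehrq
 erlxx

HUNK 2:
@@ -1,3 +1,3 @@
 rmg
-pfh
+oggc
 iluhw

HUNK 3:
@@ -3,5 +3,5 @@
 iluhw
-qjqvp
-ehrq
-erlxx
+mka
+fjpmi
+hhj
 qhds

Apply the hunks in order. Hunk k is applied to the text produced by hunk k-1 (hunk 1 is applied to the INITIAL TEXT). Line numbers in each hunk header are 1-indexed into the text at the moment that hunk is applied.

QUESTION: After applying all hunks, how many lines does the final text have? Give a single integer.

Answer: 7

Derivation:
Hunk 1: at line 1 remove [njn] add [iluhw,qjqvp] -> 7 lines: rmg pfh iluhw qjqvp ehrq erlxx qhds
Hunk 2: at line 1 remove [pfh] add [oggc] -> 7 lines: rmg oggc iluhw qjqvp ehrq erlxx qhds
Hunk 3: at line 3 remove [qjqvp,ehrq,erlxx] add [mka,fjpmi,hhj] -> 7 lines: rmg oggc iluhw mka fjpmi hhj qhds
Final line count: 7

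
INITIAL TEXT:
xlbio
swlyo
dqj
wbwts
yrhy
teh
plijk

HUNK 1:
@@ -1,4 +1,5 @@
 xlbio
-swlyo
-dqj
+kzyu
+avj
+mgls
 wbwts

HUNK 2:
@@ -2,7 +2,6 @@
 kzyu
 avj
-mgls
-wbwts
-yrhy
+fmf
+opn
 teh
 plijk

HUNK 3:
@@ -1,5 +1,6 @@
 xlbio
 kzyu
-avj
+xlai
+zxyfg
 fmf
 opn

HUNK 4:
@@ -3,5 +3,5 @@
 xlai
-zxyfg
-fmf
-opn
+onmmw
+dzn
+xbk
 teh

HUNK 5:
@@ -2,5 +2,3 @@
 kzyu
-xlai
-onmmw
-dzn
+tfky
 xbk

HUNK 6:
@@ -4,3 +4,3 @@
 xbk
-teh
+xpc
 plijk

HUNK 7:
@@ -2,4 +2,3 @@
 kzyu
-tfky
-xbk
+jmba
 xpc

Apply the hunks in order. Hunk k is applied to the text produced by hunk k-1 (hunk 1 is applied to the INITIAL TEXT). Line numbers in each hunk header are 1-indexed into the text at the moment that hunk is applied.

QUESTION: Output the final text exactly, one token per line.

Hunk 1: at line 1 remove [swlyo,dqj] add [kzyu,avj,mgls] -> 8 lines: xlbio kzyu avj mgls wbwts yrhy teh plijk
Hunk 2: at line 2 remove [mgls,wbwts,yrhy] add [fmf,opn] -> 7 lines: xlbio kzyu avj fmf opn teh plijk
Hunk 3: at line 1 remove [avj] add [xlai,zxyfg] -> 8 lines: xlbio kzyu xlai zxyfg fmf opn teh plijk
Hunk 4: at line 3 remove [zxyfg,fmf,opn] add [onmmw,dzn,xbk] -> 8 lines: xlbio kzyu xlai onmmw dzn xbk teh plijk
Hunk 5: at line 2 remove [xlai,onmmw,dzn] add [tfky] -> 6 lines: xlbio kzyu tfky xbk teh plijk
Hunk 6: at line 4 remove [teh] add [xpc] -> 6 lines: xlbio kzyu tfky xbk xpc plijk
Hunk 7: at line 2 remove [tfky,xbk] add [jmba] -> 5 lines: xlbio kzyu jmba xpc plijk

Answer: xlbio
kzyu
jmba
xpc
plijk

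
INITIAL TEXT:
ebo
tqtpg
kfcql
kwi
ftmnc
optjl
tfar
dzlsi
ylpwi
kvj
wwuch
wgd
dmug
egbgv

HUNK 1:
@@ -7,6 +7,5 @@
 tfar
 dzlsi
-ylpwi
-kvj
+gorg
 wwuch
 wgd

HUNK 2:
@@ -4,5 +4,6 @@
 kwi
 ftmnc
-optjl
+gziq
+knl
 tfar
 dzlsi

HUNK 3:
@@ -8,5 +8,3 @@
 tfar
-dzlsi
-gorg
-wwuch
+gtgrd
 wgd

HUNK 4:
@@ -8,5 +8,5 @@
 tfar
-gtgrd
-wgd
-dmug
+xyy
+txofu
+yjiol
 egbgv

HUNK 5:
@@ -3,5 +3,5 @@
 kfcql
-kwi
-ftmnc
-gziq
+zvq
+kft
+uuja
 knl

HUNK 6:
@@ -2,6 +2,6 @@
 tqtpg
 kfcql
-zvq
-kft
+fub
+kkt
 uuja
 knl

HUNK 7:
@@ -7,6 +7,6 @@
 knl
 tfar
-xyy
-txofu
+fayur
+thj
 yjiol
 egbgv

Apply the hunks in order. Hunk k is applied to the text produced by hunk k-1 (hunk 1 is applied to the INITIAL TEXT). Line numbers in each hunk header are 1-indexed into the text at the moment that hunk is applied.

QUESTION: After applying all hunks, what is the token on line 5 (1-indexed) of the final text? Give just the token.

Hunk 1: at line 7 remove [ylpwi,kvj] add [gorg] -> 13 lines: ebo tqtpg kfcql kwi ftmnc optjl tfar dzlsi gorg wwuch wgd dmug egbgv
Hunk 2: at line 4 remove [optjl] add [gziq,knl] -> 14 lines: ebo tqtpg kfcql kwi ftmnc gziq knl tfar dzlsi gorg wwuch wgd dmug egbgv
Hunk 3: at line 8 remove [dzlsi,gorg,wwuch] add [gtgrd] -> 12 lines: ebo tqtpg kfcql kwi ftmnc gziq knl tfar gtgrd wgd dmug egbgv
Hunk 4: at line 8 remove [gtgrd,wgd,dmug] add [xyy,txofu,yjiol] -> 12 lines: ebo tqtpg kfcql kwi ftmnc gziq knl tfar xyy txofu yjiol egbgv
Hunk 5: at line 3 remove [kwi,ftmnc,gziq] add [zvq,kft,uuja] -> 12 lines: ebo tqtpg kfcql zvq kft uuja knl tfar xyy txofu yjiol egbgv
Hunk 6: at line 2 remove [zvq,kft] add [fub,kkt] -> 12 lines: ebo tqtpg kfcql fub kkt uuja knl tfar xyy txofu yjiol egbgv
Hunk 7: at line 7 remove [xyy,txofu] add [fayur,thj] -> 12 lines: ebo tqtpg kfcql fub kkt uuja knl tfar fayur thj yjiol egbgv
Final line 5: kkt

Answer: kkt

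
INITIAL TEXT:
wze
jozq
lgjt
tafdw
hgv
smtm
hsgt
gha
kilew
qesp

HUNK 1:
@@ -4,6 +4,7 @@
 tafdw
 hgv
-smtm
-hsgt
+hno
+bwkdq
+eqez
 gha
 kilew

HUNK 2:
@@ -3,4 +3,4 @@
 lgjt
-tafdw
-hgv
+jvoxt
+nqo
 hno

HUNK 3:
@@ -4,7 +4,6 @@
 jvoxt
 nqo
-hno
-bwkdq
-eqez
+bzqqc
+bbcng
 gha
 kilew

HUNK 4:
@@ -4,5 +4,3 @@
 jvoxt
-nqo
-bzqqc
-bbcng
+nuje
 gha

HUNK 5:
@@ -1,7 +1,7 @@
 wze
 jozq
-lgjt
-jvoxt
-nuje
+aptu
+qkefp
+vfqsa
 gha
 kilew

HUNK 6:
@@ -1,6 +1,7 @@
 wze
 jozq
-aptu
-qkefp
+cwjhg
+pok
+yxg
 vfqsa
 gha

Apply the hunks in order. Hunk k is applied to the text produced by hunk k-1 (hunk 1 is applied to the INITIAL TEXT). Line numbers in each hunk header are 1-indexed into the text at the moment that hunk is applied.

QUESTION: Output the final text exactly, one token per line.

Answer: wze
jozq
cwjhg
pok
yxg
vfqsa
gha
kilew
qesp

Derivation:
Hunk 1: at line 4 remove [smtm,hsgt] add [hno,bwkdq,eqez] -> 11 lines: wze jozq lgjt tafdw hgv hno bwkdq eqez gha kilew qesp
Hunk 2: at line 3 remove [tafdw,hgv] add [jvoxt,nqo] -> 11 lines: wze jozq lgjt jvoxt nqo hno bwkdq eqez gha kilew qesp
Hunk 3: at line 4 remove [hno,bwkdq,eqez] add [bzqqc,bbcng] -> 10 lines: wze jozq lgjt jvoxt nqo bzqqc bbcng gha kilew qesp
Hunk 4: at line 4 remove [nqo,bzqqc,bbcng] add [nuje] -> 8 lines: wze jozq lgjt jvoxt nuje gha kilew qesp
Hunk 5: at line 1 remove [lgjt,jvoxt,nuje] add [aptu,qkefp,vfqsa] -> 8 lines: wze jozq aptu qkefp vfqsa gha kilew qesp
Hunk 6: at line 1 remove [aptu,qkefp] add [cwjhg,pok,yxg] -> 9 lines: wze jozq cwjhg pok yxg vfqsa gha kilew qesp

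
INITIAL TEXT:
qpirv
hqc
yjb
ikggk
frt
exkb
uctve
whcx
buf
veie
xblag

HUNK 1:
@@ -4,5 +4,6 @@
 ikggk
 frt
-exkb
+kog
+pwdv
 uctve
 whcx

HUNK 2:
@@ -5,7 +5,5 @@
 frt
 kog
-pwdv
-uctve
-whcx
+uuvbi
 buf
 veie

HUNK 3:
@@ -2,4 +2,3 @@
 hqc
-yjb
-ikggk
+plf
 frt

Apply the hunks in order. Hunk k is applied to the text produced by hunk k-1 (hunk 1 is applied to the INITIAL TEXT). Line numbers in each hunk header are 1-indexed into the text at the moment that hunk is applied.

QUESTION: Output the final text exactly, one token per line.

Hunk 1: at line 4 remove [exkb] add [kog,pwdv] -> 12 lines: qpirv hqc yjb ikggk frt kog pwdv uctve whcx buf veie xblag
Hunk 2: at line 5 remove [pwdv,uctve,whcx] add [uuvbi] -> 10 lines: qpirv hqc yjb ikggk frt kog uuvbi buf veie xblag
Hunk 3: at line 2 remove [yjb,ikggk] add [plf] -> 9 lines: qpirv hqc plf frt kog uuvbi buf veie xblag

Answer: qpirv
hqc
plf
frt
kog
uuvbi
buf
veie
xblag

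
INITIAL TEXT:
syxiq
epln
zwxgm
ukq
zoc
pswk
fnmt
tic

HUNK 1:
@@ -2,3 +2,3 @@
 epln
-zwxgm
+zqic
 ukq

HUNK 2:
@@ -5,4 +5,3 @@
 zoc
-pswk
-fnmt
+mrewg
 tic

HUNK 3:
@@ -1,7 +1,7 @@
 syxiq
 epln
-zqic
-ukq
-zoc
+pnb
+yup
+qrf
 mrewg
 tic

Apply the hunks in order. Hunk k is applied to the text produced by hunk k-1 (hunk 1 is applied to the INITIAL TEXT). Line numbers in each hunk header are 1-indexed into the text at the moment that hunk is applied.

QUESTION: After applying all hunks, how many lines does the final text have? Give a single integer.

Answer: 7

Derivation:
Hunk 1: at line 2 remove [zwxgm] add [zqic] -> 8 lines: syxiq epln zqic ukq zoc pswk fnmt tic
Hunk 2: at line 5 remove [pswk,fnmt] add [mrewg] -> 7 lines: syxiq epln zqic ukq zoc mrewg tic
Hunk 3: at line 1 remove [zqic,ukq,zoc] add [pnb,yup,qrf] -> 7 lines: syxiq epln pnb yup qrf mrewg tic
Final line count: 7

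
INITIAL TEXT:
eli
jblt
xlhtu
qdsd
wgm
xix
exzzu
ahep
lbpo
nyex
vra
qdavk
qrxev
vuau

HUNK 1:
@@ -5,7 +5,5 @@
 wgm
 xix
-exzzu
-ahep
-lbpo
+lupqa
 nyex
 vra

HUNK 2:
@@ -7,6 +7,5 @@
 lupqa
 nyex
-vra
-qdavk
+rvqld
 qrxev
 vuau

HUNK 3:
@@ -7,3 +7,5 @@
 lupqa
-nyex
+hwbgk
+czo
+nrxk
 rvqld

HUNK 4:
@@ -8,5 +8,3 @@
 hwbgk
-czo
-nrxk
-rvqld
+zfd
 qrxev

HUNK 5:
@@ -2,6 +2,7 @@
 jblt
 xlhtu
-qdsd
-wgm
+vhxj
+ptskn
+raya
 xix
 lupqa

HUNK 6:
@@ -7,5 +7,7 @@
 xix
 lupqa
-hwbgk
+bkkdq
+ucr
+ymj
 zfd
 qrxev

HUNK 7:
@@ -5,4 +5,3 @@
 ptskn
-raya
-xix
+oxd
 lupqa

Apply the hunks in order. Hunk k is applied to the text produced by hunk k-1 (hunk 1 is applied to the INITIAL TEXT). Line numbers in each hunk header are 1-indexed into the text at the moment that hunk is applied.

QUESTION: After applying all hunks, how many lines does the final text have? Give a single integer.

Answer: 13

Derivation:
Hunk 1: at line 5 remove [exzzu,ahep,lbpo] add [lupqa] -> 12 lines: eli jblt xlhtu qdsd wgm xix lupqa nyex vra qdavk qrxev vuau
Hunk 2: at line 7 remove [vra,qdavk] add [rvqld] -> 11 lines: eli jblt xlhtu qdsd wgm xix lupqa nyex rvqld qrxev vuau
Hunk 3: at line 7 remove [nyex] add [hwbgk,czo,nrxk] -> 13 lines: eli jblt xlhtu qdsd wgm xix lupqa hwbgk czo nrxk rvqld qrxev vuau
Hunk 4: at line 8 remove [czo,nrxk,rvqld] add [zfd] -> 11 lines: eli jblt xlhtu qdsd wgm xix lupqa hwbgk zfd qrxev vuau
Hunk 5: at line 2 remove [qdsd,wgm] add [vhxj,ptskn,raya] -> 12 lines: eli jblt xlhtu vhxj ptskn raya xix lupqa hwbgk zfd qrxev vuau
Hunk 6: at line 7 remove [hwbgk] add [bkkdq,ucr,ymj] -> 14 lines: eli jblt xlhtu vhxj ptskn raya xix lupqa bkkdq ucr ymj zfd qrxev vuau
Hunk 7: at line 5 remove [raya,xix] add [oxd] -> 13 lines: eli jblt xlhtu vhxj ptskn oxd lupqa bkkdq ucr ymj zfd qrxev vuau
Final line count: 13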